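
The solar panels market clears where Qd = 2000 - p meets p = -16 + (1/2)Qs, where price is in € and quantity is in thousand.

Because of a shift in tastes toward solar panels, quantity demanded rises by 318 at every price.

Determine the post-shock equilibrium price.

762

Solve the original market: 2000 - p = 2p + 32, hence p = 656 and Q = 1344.
With the change applied: demand Qd = 2318 - p, supply Qs = 2p + 32.
Clearing the new market: 2318 - p = 2p + 32, so p = 762 and Q = 1556.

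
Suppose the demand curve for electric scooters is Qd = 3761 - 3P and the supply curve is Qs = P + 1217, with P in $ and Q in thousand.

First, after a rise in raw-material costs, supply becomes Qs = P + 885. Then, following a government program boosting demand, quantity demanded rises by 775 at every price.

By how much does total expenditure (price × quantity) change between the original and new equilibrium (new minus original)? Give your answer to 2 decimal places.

Initially, 3761 - 3P = P + 1217, so 2544 = 4P and P = 636, Q = 1853.
The shock moves the curves to Qd = 4536 - 3P and Qs = P + 885.
Clearing the new market: 4536 - 3P = P + 885, so P = 912.75 and Q = 1797.75.
Expenditure moves from 636×1853 = 1178508 to 912.75×1797.75 = 1640896.3125; change = +462388.31.

+462388.31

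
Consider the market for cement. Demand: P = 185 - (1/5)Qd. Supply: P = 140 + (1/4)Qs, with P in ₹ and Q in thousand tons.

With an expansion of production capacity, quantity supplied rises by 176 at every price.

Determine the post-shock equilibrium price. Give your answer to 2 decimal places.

Initially, 925 - 5P = 4P - 560, so 1485 = 9P and P = 165, Q = 100.
After the shift, demand is Qd = 925 - 5P and supply is Qs = 4P - 384.
New equilibrium: 925 - 5P = 4P - 384 ⇒ 1309 = 9P ⇒ P = 1309/9 ≈ 145.4444, Q = 1780/9 ≈ 197.7778.

145.44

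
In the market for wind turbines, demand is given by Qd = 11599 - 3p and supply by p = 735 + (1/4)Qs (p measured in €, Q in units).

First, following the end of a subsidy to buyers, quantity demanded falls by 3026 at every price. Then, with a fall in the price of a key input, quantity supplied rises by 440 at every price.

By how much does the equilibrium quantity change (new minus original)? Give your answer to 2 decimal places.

Before the shock: 11599 - 3p = 4p - 2940 ⇒ 14539 = 7p ⇒ p = 2077, Q = 5368.
The new curves are Qd = 8573 - 3p (demand) and Qs = 4p - 2500 (supply).
Setting them equal: 8573 - 3p = 4p - 2500 → 11073 = 7p, so p = 11073/7 ≈ 1581.8571 and Q = 26792/7 ≈ 3827.4286.
ΔQ = 3827.4286 − 5368 = -1540.57.

-1540.57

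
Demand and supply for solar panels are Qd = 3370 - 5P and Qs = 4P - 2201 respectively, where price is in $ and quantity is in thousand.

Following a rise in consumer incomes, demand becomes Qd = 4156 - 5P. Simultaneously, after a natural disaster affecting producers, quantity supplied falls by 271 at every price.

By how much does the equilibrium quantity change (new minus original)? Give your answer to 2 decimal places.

+198.78

Original equilibrium: 3370 - 5P = 4P - 2201 gives 5571 = 9P, so P = 619 and Q = 275.
After the shift, demand is Qd = 4156 - 5P and supply is Qs = 4P - 2472.
Equate the new curves: 4156 - 5P = 4P - 2472, giving 6628 = 9P, P = 6628/9 ≈ 736.4444, Q = 4264/9 ≈ 473.7778.
ΔQ = 473.7778 − 275 = +198.78.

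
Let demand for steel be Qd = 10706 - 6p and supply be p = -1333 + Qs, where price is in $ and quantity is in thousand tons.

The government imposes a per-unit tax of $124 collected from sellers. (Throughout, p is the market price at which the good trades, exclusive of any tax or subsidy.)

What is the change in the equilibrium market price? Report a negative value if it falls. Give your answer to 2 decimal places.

Original equilibrium: 10706 - 6p = p + 1333 gives 9373 = 7p, so p = 1339 and Q = 2672.
Since sellers keep the price net of the tax, the effective supply curve becomes Qs = p + 1209.
Equate the new curves: 10706 - 6p = p + 1209, giving 9497 = 7p, p = 9497/7 ≈ 1356.7143, Q = 17960/7 ≈ 2565.7143.
Δp = 1356.7143 − 1339 = +17.71.

+17.71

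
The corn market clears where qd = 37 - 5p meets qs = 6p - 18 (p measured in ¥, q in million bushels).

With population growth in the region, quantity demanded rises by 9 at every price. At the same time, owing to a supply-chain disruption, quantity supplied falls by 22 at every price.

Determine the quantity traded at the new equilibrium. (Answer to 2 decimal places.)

Original equilibrium: 37 - 5p = 6p - 18 gives 55 = 11p, so p = 5 and q = 12.
After the shift, demand is qd = 46 - 5p and supply is qs = 6p - 40.
Setting them equal: 46 - 5p = 6p - 40 → 86 = 11p, so p = 86/11 ≈ 7.8182 and q = 76/11 ≈ 6.9091.

6.91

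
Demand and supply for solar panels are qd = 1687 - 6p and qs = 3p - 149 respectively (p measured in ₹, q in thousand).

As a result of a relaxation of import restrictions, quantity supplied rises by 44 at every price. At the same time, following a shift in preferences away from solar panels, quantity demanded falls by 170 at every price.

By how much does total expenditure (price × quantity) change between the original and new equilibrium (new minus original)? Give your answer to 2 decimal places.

-15935.19

Initially, 1687 - 6p = 3p - 149, so 1836 = 9p and p = 204, q = 463.
With the change applied: demand qd = 1517 - 6p, supply qs = 3p - 105.
Clearing the new market: 1517 - 6p = 3p - 105, so p = 1622/9 ≈ 180.2222 and q = 1307/3 ≈ 435.6667.
Expenditure moves from 204×463 = 94452 to 180.2222×435.6667 = 78516.8148; change = -15935.19.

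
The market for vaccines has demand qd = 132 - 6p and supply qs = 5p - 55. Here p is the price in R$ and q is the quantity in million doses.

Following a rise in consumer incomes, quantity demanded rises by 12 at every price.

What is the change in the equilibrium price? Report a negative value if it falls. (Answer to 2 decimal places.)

+1.09

Initially, 132 - 6p = 5p - 55, so 187 = 11p and p = 17, q = 30.
With the change applied: demand qd = 144 - 6p, supply qs = 5p - 55.
New equilibrium: 144 - 6p = 5p - 55 ⇒ 199 = 11p ⇒ p = 199/11 ≈ 18.0909, q = 390/11 ≈ 35.4545.
Δp = 18.0909 − 17 = +1.09.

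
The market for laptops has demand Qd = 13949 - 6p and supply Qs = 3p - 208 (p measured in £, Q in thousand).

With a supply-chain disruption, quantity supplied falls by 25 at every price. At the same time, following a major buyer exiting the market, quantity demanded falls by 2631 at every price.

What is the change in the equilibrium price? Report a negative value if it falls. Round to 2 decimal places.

Before the shock: 13949 - 6p = 3p - 208 ⇒ 14157 = 9p ⇒ p = 1573, Q = 4511.
The shock moves the curves to Qd = 11318 - 6p and Qs = 3p - 233.
Equate the new curves: 11318 - 6p = 3p - 233, giving 11551 = 9p, p = 11551/9 ≈ 1283.4444, Q = 10852/3 ≈ 3617.3333.
Δp = 1283.4444 − 1573 = -289.56.

-289.56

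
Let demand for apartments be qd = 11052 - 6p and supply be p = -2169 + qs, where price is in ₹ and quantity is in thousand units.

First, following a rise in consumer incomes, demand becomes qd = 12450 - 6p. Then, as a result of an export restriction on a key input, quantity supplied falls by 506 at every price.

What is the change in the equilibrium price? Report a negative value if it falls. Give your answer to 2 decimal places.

+272.00

Solve the original market: 11052 - 6p = p + 2169, hence p = 1269 and q = 3438.
The shock moves the curves to qd = 12450 - 6p and qs = p + 1663.
Equate the new curves: 12450 - 6p = p + 1663, giving 10787 = 7p, p = 1541, q = 3204.
Δp = 1541 − 1269 = +272.00.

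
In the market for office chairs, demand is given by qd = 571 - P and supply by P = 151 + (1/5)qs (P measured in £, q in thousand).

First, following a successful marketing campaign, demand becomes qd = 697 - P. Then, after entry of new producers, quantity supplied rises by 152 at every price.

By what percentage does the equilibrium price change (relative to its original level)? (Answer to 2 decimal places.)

Before the shock: 571 - P = 5P - 755 ⇒ 1326 = 6P ⇒ P = 221, q = 350.
After the shift, demand is qd = 697 - P and supply is qs = 5P - 603.
Equate the new curves: 697 - P = 5P - 603, giving 1300 = 6P, P = 650/3 ≈ 216.6667, q = 1441/3 ≈ 480.3333.
%ΔP = (216.6667 − 221) / 221 × 100 = -1.96%.

-1.96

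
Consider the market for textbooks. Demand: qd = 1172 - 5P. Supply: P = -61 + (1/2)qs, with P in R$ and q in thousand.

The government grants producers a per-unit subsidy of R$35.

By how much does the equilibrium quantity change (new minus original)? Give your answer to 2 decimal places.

Solve the original market: 1172 - 5P = 2P + 122, hence P = 150 and q = 422.
Since sellers receive the price plus the subsidy, the effective supply curve becomes qs = 2P + 192.
Clearing the new market: 1172 - 5P = 2P + 192, so P = 140 and q = 472.
Δq = 472 − 422 = +50.00.

+50.00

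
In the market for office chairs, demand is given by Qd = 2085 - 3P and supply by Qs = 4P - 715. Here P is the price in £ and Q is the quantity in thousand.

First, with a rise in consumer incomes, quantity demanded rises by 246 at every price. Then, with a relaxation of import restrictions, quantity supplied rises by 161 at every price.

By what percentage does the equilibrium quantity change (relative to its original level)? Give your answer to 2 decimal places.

Solve the original market: 2085 - 3P = 4P - 715, hence P = 400 and Q = 885.
The shock moves the curves to Qd = 2331 - 3P and Qs = 4P - 554.
Equate the new curves: 2331 - 3P = 4P - 554, giving 2885 = 7P, P = 2885/7 ≈ 412.1429, Q = 7662/7 ≈ 1094.5714.
%ΔQ = (1094.5714 − 885) / 885 × 100 = +23.68%.

+23.68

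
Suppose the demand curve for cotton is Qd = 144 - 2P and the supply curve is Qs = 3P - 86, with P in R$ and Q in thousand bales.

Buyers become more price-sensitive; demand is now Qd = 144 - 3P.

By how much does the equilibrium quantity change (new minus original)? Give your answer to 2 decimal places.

-23.00

Solve the original market: 144 - 2P = 3P - 86, hence P = 46 and Q = 52.
The new curves are Qd = 144 - 3P (demand) and Qs = 3P - 86 (supply).
Setting them equal: 144 - 3P = 3P - 86 → 230 = 6P, so P = 115/3 ≈ 38.3333 and Q = 29.
ΔQ = 29 − 52 = -23.00.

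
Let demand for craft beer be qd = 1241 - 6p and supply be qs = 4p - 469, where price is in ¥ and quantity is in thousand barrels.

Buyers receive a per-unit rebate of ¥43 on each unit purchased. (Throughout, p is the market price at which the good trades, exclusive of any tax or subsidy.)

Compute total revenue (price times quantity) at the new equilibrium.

62621.76

Before the shock: 1241 - 6p = 4p - 469 ⇒ 1710 = 10p ⇒ p = 171, q = 215.
Since buyers' out-of-pocket price is the market price minus the rebate, the effective demand curve becomes qd = 1499 - 6p.
New equilibrium: 1499 - 6p = 4p - 469 ⇒ 1968 = 10p ⇒ p = 196.8, q = 318.2.
New expenditure = 196.8 × 318.2 = 62621.76.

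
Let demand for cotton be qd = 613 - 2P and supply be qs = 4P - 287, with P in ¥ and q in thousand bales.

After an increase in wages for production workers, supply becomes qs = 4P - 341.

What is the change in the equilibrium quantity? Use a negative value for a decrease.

-18

Before the shock: 613 - 2P = 4P - 287 ⇒ 900 = 6P ⇒ P = 150, q = 313.
With the change applied: demand qd = 613 - 2P, supply qs = 4P - 341.
Setting them equal: 613 - 2P = 4P - 341 → 954 = 6P, so P = 159 and q = 295.
Δq = 295 − 313 = -18.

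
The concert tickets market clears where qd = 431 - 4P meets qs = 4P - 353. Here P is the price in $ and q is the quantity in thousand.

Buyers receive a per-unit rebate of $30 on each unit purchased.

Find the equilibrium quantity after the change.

Solve the original market: 431 - 4P = 4P - 353, hence P = 98 and q = 39.
Since buyers' out-of-pocket price is the market price minus the rebate, the effective demand curve becomes qd = 551 - 4P.
Clearing the new market: 551 - 4P = 4P - 353, so P = 113 and q = 99.

99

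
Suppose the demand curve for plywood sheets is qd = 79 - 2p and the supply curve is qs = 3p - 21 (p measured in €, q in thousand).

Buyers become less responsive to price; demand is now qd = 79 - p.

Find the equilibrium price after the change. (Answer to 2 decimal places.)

Original equilibrium: 79 - 2p = 3p - 21 gives 100 = 5p, so p = 20 and q = 39.
The shock moves the curves to qd = 79 - p and qs = 3p - 21.
New equilibrium: 79 - p = 3p - 21 ⇒ 100 = 4p ⇒ p = 25, q = 54.

25.00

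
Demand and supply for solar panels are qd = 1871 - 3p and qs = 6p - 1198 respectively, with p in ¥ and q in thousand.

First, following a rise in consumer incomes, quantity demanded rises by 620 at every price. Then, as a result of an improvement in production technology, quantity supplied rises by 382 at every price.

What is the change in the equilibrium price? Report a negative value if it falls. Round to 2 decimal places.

Initially, 1871 - 3p = 6p - 1198, so 3069 = 9p and p = 341, q = 848.
The shock moves the curves to qd = 2491 - 3p and qs = 6p - 816.
Setting them equal: 2491 - 3p = 6p - 816 → 3307 = 9p, so p = 3307/9 ≈ 367.4444 and q = 4166/3 ≈ 1388.6667.
Δp = 367.4444 − 341 = +26.44.

+26.44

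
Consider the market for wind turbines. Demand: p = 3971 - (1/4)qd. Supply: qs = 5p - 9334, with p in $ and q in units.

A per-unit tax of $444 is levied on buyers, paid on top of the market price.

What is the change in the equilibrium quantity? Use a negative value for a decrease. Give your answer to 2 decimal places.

-986.67

Initially, 15884 - 4p = 5p - 9334, so 25218 = 9p and p = 2802, q = 4676.
Since buyers pay the price plus the tax, the effective demand curve becomes qd = 14108 - 4p.
Equate the new curves: 14108 - 4p = 5p - 9334, giving 23442 = 9p, p = 7814/3 ≈ 2604.6667, q = 11068/3 ≈ 3689.3333.
Δq = 3689.3333 − 4676 = -986.67.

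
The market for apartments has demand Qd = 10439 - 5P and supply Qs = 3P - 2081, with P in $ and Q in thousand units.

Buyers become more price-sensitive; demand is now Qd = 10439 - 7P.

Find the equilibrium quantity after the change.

1675

Initially, 10439 - 5P = 3P - 2081, so 12520 = 8P and P = 1565, Q = 2614.
After the shift, demand is Qd = 10439 - 7P and supply is Qs = 3P - 2081.
Setting them equal: 10439 - 7P = 3P - 2081 → 12520 = 10P, so P = 1252 and Q = 1675.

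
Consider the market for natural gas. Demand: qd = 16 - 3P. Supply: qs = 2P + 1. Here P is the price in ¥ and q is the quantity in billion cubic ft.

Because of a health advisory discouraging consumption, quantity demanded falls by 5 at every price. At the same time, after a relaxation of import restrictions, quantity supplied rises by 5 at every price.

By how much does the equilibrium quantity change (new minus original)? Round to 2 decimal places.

Solve the original market: 16 - 3P = 2P + 1, hence P = 3 and q = 7.
The shock moves the curves to qd = 11 - 3P and qs = 2P + 6.
Equate the new curves: 11 - 3P = 2P + 6, giving 5 = 5P, P = 1, q = 8.
Δq = 8 − 7 = +1.00.

+1.00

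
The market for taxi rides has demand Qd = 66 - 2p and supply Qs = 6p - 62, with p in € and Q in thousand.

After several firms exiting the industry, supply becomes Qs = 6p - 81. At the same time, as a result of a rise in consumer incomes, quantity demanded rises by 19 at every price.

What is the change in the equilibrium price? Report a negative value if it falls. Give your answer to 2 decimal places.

Initially, 66 - 2p = 6p - 62, so 128 = 8p and p = 16, Q = 34.
The new curves are Qd = 85 - 2p (demand) and Qs = 6p - 81 (supply).
New equilibrium: 85 - 2p = 6p - 81 ⇒ 166 = 8p ⇒ p = 20.75, Q = 43.5.
Δp = 20.75 − 16 = +4.75.

+4.75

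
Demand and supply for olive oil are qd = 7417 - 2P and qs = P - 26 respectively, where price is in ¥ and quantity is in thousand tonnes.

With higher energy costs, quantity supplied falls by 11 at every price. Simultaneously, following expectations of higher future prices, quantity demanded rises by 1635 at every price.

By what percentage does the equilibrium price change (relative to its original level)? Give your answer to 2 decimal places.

Initially, 7417 - 2P = P - 26, so 7443 = 3P and P = 2481, q = 2455.
The new curves are qd = 9052 - 2P (demand) and qs = P - 37 (supply).
New equilibrium: 9052 - 2P = P - 37 ⇒ 9089 = 3P ⇒ P = 9089/3 ≈ 3029.6667, q = 8978/3 ≈ 2992.6667.
%ΔP = (3029.6667 − 2481) / 2481 × 100 = +22.11%.

+22.11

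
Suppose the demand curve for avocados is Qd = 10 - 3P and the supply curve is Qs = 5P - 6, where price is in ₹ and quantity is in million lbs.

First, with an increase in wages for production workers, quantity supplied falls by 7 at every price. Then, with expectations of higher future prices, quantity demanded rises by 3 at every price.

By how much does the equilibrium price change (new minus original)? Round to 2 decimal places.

Before the shock: 10 - 3P = 5P - 6 ⇒ 16 = 8P ⇒ P = 2, Q = 4.
The shock moves the curves to Qd = 13 - 3P and Qs = 5P - 13.
Clearing the new market: 13 - 3P = 5P - 13, so P = 3.25 and Q = 3.25.
ΔP = 3.25 − 2 = +1.25.

+1.25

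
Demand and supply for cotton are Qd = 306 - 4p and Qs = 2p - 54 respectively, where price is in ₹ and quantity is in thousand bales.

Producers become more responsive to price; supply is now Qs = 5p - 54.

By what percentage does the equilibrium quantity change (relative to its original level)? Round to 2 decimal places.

Initially, 306 - 4p = 2p - 54, so 360 = 6p and p = 60, Q = 66.
With the change applied: demand Qd = 306 - 4p, supply Qs = 5p - 54.
Clearing the new market: 306 - 4p = 5p - 54, so p = 40 and Q = 146.
%ΔQ = (146 − 66) / 66 × 100 = +121.21%.

+121.21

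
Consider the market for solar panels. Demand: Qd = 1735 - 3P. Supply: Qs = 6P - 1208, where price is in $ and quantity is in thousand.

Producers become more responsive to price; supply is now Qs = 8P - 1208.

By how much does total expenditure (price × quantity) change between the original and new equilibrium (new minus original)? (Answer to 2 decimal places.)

Before the shock: 1735 - 3P = 6P - 1208 ⇒ 2943 = 9P ⇒ P = 327, Q = 754.
After the shift, demand is Qd = 1735 - 3P and supply is Qs = 8P - 1208.
Equate the new curves: 1735 - 3P = 8P - 1208, giving 2943 = 11P, P = 2943/11 ≈ 267.5455, Q = 10256/11 ≈ 932.3636.
Expenditure moves from 327×754 = 246558 to 267.5455×932.3636 = 249449.6529; change = +2891.65.

+2891.65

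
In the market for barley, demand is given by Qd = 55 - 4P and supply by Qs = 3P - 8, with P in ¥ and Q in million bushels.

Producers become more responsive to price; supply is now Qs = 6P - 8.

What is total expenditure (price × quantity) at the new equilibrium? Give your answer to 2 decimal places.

Original equilibrium: 55 - 4P = 3P - 8 gives 63 = 7P, so P = 9 and Q = 19.
The shock moves the curves to Qd = 55 - 4P and Qs = 6P - 8.
New equilibrium: 55 - 4P = 6P - 8 ⇒ 63 = 10P ⇒ P = 6.3, Q = 29.8.
New expenditure = 6.3 × 29.8 = 187.74.

187.74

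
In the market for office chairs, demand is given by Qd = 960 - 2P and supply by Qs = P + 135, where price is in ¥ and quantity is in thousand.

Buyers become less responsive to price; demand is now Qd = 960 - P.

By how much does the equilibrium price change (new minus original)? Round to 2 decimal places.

Solve the original market: 960 - 2P = P + 135, hence P = 275 and Q = 410.
The shock moves the curves to Qd = 960 - P and Qs = P + 135.
Equate the new curves: 960 - P = P + 135, giving 825 = 2P, P = 412.5, Q = 547.5.
ΔP = 412.5 − 275 = +137.50.

+137.50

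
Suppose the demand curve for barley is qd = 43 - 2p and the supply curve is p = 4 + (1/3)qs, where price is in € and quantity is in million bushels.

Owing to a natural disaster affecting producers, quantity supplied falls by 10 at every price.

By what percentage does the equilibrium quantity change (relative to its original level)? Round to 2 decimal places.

-19.05

Initially, 43 - 2p = 3p - 12, so 55 = 5p and p = 11, q = 21.
After the shift, demand is qd = 43 - 2p and supply is qs = 3p - 22.
New equilibrium: 43 - 2p = 3p - 22 ⇒ 65 = 5p ⇒ p = 13, q = 17.
%Δq = (17 − 21) / 21 × 100 = -19.05%.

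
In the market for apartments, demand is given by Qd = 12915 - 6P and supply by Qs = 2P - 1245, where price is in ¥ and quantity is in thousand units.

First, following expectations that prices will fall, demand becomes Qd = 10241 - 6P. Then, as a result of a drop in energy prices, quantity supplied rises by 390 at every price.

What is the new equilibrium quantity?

1919

Original equilibrium: 12915 - 6P = 2P - 1245 gives 14160 = 8P, so P = 1770 and Q = 2295.
With the change applied: demand Qd = 10241 - 6P, supply Qs = 2P - 855.
Clearing the new market: 10241 - 6P = 2P - 855, so P = 1387 and Q = 1919.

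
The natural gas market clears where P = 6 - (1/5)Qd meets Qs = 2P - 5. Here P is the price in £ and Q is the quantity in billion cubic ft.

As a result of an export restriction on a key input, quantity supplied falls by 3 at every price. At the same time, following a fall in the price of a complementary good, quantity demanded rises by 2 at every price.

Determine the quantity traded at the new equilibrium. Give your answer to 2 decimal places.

3.43

Solve the original market: 30 - 5P = 2P - 5, hence P = 5 and Q = 5.
The shock moves the curves to Qd = 32 - 5P and Qs = 2P - 8.
Equate the new curves: 32 - 5P = 2P - 8, giving 40 = 7P, P = 40/7 ≈ 5.7143, Q = 24/7 ≈ 3.4286.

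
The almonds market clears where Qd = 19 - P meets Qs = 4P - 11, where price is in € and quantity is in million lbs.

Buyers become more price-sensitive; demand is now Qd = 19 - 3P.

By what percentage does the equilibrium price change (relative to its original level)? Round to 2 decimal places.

Before the shock: 19 - P = 4P - 11 ⇒ 30 = 5P ⇒ P = 6, Q = 13.
The shock moves the curves to Qd = 19 - 3P and Qs = 4P - 11.
Setting them equal: 19 - 3P = 4P - 11 → 30 = 7P, so P = 30/7 ≈ 4.2857 and Q = 43/7 ≈ 6.1429.
%ΔP = (4.2857 − 6) / 6 × 100 = -28.57%.

-28.57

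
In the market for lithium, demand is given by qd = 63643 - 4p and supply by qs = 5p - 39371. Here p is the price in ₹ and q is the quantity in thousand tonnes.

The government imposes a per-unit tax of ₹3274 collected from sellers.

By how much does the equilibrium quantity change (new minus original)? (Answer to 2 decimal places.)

Initially, 63643 - 4p = 5p - 39371, so 103014 = 9p and p = 11446, q = 17859.
Since sellers keep the price net of the tax, the effective supply curve becomes qs = 5p - 55741.
New equilibrium: 63643 - 4p = 5p - 55741 ⇒ 119384 = 9p ⇒ p = 119384/9 ≈ 13264.8889, q = 95251/9 ≈ 10583.4444.
Δq = 10583.4444 − 17859 = -7275.56.

-7275.56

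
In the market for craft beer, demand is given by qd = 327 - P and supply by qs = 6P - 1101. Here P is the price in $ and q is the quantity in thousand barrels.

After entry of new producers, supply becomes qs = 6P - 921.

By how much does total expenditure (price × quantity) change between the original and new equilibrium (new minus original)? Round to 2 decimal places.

Solve the original market: 327 - P = 6P - 1101, hence P = 204 and q = 123.
With the change applied: demand qd = 327 - P, supply qs = 6P - 921.
Setting them equal: 327 - P = 6P - 921 → 1248 = 7P, so P = 1248/7 ≈ 178.2857 and q = 1041/7 ≈ 148.7143.
Expenditure moves from 204×123 = 25092 to 178.2857×148.7143 = 26513.6327; change = +1421.63.

+1421.63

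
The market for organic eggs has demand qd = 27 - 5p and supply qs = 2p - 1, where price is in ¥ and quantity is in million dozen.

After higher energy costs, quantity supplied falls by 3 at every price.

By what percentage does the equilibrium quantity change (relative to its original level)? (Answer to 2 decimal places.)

Solve the original market: 27 - 5p = 2p - 1, hence p = 4 and q = 7.
With the change applied: demand qd = 27 - 5p, supply qs = 2p - 4.
Setting them equal: 27 - 5p = 2p - 4 → 31 = 7p, so p = 31/7 ≈ 4.4286 and q = 34/7 ≈ 4.8571.
%Δq = (4.8571 − 7) / 7 × 100 = -30.61%.

-30.61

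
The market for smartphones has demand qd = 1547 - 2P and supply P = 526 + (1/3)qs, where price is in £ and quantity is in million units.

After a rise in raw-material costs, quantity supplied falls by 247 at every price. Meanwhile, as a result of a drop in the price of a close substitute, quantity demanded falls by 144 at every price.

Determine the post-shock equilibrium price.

645.6

Initially, 1547 - 2P = 3P - 1578, so 3125 = 5P and P = 625, q = 297.
The new curves are qd = 1403 - 2P (demand) and qs = 3P - 1825 (supply).
Equate the new curves: 1403 - 2P = 3P - 1825, giving 3228 = 5P, P = 645.6, q = 111.8.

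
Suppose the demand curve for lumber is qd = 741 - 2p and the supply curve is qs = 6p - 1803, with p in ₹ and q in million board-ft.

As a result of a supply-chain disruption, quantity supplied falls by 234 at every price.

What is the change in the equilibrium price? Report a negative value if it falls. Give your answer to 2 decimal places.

+29.25

Solve the original market: 741 - 2p = 6p - 1803, hence p = 318 and q = 105.
After the shift, demand is qd = 741 - 2p and supply is qs = 6p - 2037.
Equate the new curves: 741 - 2p = 6p - 2037, giving 2778 = 8p, p = 347.25, q = 46.5.
Δp = 347.25 − 318 = +29.25.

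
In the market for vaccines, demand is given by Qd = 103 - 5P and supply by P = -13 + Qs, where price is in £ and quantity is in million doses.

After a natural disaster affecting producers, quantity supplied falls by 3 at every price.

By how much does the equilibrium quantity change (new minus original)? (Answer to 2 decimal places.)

-2.50

Before the shock: 103 - 5P = P + 13 ⇒ 90 = 6P ⇒ P = 15, Q = 28.
With the change applied: demand Qd = 103 - 5P, supply Qs = P + 10.
New equilibrium: 103 - 5P = P + 10 ⇒ 93 = 6P ⇒ P = 15.5, Q = 25.5.
ΔQ = 25.5 − 28 = -2.50.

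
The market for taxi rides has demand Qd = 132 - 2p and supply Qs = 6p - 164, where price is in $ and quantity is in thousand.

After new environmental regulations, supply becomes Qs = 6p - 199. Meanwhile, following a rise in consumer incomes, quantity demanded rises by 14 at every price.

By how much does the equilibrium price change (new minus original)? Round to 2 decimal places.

Initially, 132 - 2p = 6p - 164, so 296 = 8p and p = 37, Q = 58.
The new curves are Qd = 146 - 2p (demand) and Qs = 6p - 199 (supply).
New equilibrium: 146 - 2p = 6p - 199 ⇒ 345 = 8p ⇒ p = 43.125, Q = 59.75.
Δp = 43.125 − 37 = +6.13.

+6.13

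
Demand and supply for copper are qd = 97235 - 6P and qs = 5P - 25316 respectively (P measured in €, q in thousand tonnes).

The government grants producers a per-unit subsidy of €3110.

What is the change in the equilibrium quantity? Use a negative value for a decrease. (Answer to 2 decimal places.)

+8481.82

Initially, 97235 - 6P = 5P - 25316, so 122551 = 11P and P = 11141, q = 30389.
Since sellers receive the price plus the subsidy, the effective supply curve becomes qs = 5P - 9766.
New equilibrium: 97235 - 6P = 5P - 9766 ⇒ 107001 = 11P ⇒ P = 107001/11 ≈ 9727.3636, q = 427579/11 ≈ 38870.8182.
Δq = 38870.8182 − 30389 = +8481.82.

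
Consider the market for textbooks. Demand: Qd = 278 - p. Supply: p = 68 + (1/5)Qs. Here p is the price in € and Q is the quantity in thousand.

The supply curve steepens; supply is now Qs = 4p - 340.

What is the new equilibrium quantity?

Solve the original market: 278 - p = 5p - 340, hence p = 103 and Q = 175.
After the shift, demand is Qd = 278 - p and supply is Qs = 4p - 340.
Setting them equal: 278 - p = 4p - 340 → 618 = 5p, so p = 123.6 and Q = 154.4.

154.4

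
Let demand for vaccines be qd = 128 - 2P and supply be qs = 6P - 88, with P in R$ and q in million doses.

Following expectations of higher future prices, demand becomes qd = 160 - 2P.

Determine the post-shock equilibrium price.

31

Solve the original market: 128 - 2P = 6P - 88, hence P = 27 and q = 74.
After the shift, demand is qd = 160 - 2P and supply is qs = 6P - 88.
Equate the new curves: 160 - 2P = 6P - 88, giving 248 = 8P, P = 31, q = 98.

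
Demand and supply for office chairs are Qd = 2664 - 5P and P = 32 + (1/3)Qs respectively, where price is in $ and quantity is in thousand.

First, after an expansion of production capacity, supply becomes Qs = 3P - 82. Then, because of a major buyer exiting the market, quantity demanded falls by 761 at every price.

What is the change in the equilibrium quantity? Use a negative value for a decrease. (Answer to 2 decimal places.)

Before the shock: 2664 - 5P = 3P - 96 ⇒ 2760 = 8P ⇒ P = 345, Q = 939.
After the shift, demand is Qd = 1903 - 5P and supply is Qs = 3P - 82.
Equate the new curves: 1903 - 5P = 3P - 82, giving 1985 = 8P, P = 248.125, Q = 662.375.
ΔQ = 662.375 − 939 = -276.63.

-276.63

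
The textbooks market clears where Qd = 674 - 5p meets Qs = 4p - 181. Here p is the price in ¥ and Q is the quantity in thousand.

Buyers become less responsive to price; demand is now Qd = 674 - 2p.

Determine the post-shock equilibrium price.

Before the shock: 674 - 5p = 4p - 181 ⇒ 855 = 9p ⇒ p = 95, Q = 199.
The shock moves the curves to Qd = 674 - 2p and Qs = 4p - 181.
New equilibrium: 674 - 2p = 4p - 181 ⇒ 855 = 6p ⇒ p = 142.5, Q = 389.

142.5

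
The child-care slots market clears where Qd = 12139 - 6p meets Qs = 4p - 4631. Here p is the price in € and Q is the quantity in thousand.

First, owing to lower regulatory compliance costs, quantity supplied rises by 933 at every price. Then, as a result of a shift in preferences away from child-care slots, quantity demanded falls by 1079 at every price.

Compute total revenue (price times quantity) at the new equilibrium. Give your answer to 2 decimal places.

Before the shock: 12139 - 6p = 4p - 4631 ⇒ 16770 = 10p ⇒ p = 1677, Q = 2077.
The new curves are Qd = 11060 - 6p (demand) and Qs = 4p - 3698 (supply).
New equilibrium: 11060 - 6p = 4p - 3698 ⇒ 14758 = 10p ⇒ p = 1475.8, Q = 2205.2.
New expenditure = 1475.8 × 2205.2 = 3254434.16.

3254434.16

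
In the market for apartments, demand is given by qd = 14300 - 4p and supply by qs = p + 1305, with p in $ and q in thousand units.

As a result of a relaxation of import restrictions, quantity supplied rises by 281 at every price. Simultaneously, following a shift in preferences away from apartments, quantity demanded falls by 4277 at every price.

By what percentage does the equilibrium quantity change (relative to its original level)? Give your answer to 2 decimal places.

-16.15

Solve the original market: 14300 - 4p = p + 1305, hence p = 2599 and q = 3904.
The shock moves the curves to qd = 10023 - 4p and qs = p + 1586.
Equate the new curves: 10023 - 4p = p + 1586, giving 8437 = 5p, p = 1687.4, q = 3273.4.
%Δq = (3273.4 − 3904) / 3904 × 100 = -16.15%.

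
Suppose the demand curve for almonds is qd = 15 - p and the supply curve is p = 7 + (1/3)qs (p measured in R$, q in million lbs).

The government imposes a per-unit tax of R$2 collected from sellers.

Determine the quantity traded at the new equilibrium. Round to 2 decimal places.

4.50

Original equilibrium: 15 - p = 3p - 21 gives 36 = 4p, so p = 9 and q = 6.
Since sellers keep the price net of the tax, the effective supply curve becomes qs = 3p - 27.
Setting them equal: 15 - p = 3p - 27 → 42 = 4p, so p = 10.5 and q = 4.5.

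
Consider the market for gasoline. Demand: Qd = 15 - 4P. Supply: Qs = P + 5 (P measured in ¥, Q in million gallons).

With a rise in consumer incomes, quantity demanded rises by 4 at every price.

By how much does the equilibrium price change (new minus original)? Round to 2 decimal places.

Initially, 15 - 4P = P + 5, so 10 = 5P and P = 2, Q = 7.
The shock moves the curves to Qd = 19 - 4P and Qs = P + 5.
Setting them equal: 19 - 4P = P + 5 → 14 = 5P, so P = 2.8 and Q = 7.8.
ΔP = 2.8 − 2 = +0.80.

+0.80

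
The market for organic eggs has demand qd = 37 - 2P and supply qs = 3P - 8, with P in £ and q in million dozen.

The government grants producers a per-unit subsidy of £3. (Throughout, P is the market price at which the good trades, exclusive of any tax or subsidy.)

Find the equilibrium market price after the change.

7.2

Original equilibrium: 37 - 2P = 3P - 8 gives 45 = 5P, so P = 9 and q = 19.
Since sellers receive the price plus the subsidy, the effective supply curve becomes qs = 3P + 1.
Setting them equal: 37 - 2P = 3P + 1 → 36 = 5P, so P = 7.2 and q = 22.6.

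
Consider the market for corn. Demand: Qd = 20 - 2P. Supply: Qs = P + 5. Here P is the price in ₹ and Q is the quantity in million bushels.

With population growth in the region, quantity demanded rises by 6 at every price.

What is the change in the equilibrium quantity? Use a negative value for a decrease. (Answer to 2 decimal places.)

+2.00

Original equilibrium: 20 - 2P = P + 5 gives 15 = 3P, so P = 5 and Q = 10.
The shock moves the curves to Qd = 26 - 2P and Qs = P + 5.
Equate the new curves: 26 - 2P = P + 5, giving 21 = 3P, P = 7, Q = 12.
ΔQ = 12 − 10 = +2.00.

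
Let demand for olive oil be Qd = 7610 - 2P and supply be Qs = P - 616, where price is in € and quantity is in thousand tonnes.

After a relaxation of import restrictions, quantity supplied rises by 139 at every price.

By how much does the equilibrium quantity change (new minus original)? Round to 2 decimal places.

+92.67

Before the shock: 7610 - 2P = P - 616 ⇒ 8226 = 3P ⇒ P = 2742, Q = 2126.
After the shift, demand is Qd = 7610 - 2P and supply is Qs = P - 477.
Clearing the new market: 7610 - 2P = P - 477, so P = 8087/3 ≈ 2695.6667 and Q = 6656/3 ≈ 2218.6667.
ΔQ = 2218.6667 − 2126 = +92.67.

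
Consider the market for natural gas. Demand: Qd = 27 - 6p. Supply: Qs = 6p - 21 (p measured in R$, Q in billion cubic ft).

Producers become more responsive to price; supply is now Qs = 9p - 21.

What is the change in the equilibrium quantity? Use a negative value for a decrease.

Before the shock: 27 - 6p = 6p - 21 ⇒ 48 = 12p ⇒ p = 4, Q = 3.
The shock moves the curves to Qd = 27 - 6p and Qs = 9p - 21.
Setting them equal: 27 - 6p = 9p - 21 → 48 = 15p, so p = 3.2 and Q = 7.8.
ΔQ = 7.8 − 3 = +4.8.

+4.8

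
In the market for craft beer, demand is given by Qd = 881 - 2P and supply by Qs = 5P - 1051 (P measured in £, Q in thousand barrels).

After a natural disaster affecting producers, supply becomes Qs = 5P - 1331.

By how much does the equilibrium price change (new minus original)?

+40

Initially, 881 - 2P = 5P - 1051, so 1932 = 7P and P = 276, Q = 329.
The shock moves the curves to Qd = 881 - 2P and Qs = 5P - 1331.
Equate the new curves: 881 - 2P = 5P - 1331, giving 2212 = 7P, P = 316, Q = 249.
ΔP = 316 − 276 = +40.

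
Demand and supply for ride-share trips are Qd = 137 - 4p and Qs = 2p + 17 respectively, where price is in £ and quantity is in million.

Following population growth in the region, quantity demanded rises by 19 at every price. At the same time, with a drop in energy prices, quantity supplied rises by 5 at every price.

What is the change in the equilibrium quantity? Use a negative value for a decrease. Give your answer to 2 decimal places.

Solve the original market: 137 - 4p = 2p + 17, hence p = 20 and Q = 57.
The new curves are Qd = 156 - 4p (demand) and Qs = 2p + 22 (supply).
Clearing the new market: 156 - 4p = 2p + 22, so p = 67/3 ≈ 22.3333 and Q = 200/3 ≈ 66.6667.
ΔQ = 66.6667 − 57 = +9.67.

+9.67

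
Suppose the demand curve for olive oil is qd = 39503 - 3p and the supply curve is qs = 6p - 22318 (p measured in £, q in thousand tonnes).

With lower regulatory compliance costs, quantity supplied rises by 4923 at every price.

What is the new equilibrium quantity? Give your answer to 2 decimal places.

20537.00

Before the shock: 39503 - 3p = 6p - 22318 ⇒ 61821 = 9p ⇒ p = 6869, q = 18896.
With the change applied: demand qd = 39503 - 3p, supply qs = 6p - 17395.
New equilibrium: 39503 - 3p = 6p - 17395 ⇒ 56898 = 9p ⇒ p = 6322, q = 20537.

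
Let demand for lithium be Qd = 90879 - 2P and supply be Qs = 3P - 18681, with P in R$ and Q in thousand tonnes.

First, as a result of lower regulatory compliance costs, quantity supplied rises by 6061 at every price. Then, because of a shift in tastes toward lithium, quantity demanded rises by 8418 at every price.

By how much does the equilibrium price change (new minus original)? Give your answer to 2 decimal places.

+471.40

Original equilibrium: 90879 - 2P = 3P - 18681 gives 109560 = 5P, so P = 21912 and Q = 47055.
With the change applied: demand Qd = 99297 - 2P, supply Qs = 3P - 12620.
New equilibrium: 99297 - 2P = 3P - 12620 ⇒ 111917 = 5P ⇒ P = 22383.4, Q = 54530.2.
ΔP = 22383.4 − 21912 = +471.40.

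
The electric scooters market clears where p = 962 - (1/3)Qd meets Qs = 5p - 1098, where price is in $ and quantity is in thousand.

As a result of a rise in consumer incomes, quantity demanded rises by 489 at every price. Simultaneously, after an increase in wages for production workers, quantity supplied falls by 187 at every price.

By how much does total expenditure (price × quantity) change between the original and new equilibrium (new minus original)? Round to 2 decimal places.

+254802.75

Initially, 2886 - 3p = 5p - 1098, so 3984 = 8p and p = 498, Q = 1392.
The new curves are Qd = 3375 - 3p (demand) and Qs = 5p - 1285 (supply).
Equate the new curves: 3375 - 3p = 5p - 1285, giving 4660 = 8p, p = 582.5, Q = 1627.5.
Expenditure moves from 498×1392 = 693216 to 582.5×1627.5 = 948018.75; change = +254802.75.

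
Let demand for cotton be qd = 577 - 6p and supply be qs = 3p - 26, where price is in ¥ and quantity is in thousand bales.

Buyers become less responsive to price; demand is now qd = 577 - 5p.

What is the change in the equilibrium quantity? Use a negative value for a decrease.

+25.125

Solve the original market: 577 - 6p = 3p - 26, hence p = 67 and q = 175.
After the shift, demand is qd = 577 - 5p and supply is qs = 3p - 26.
Setting them equal: 577 - 5p = 3p - 26 → 603 = 8p, so p = 75.375 and q = 200.125.
Δq = 200.125 − 175 = +25.125.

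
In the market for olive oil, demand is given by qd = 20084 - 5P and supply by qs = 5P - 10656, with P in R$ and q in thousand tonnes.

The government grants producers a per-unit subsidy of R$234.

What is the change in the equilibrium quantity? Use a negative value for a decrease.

Solve the original market: 20084 - 5P = 5P - 10656, hence P = 3074 and q = 4714.
Since sellers receive the price plus the subsidy, the effective supply curve becomes qs = 5P - 9486.
New equilibrium: 20084 - 5P = 5P - 9486 ⇒ 29570 = 10P ⇒ P = 2957, q = 5299.
Δq = 5299 − 4714 = +585.

+585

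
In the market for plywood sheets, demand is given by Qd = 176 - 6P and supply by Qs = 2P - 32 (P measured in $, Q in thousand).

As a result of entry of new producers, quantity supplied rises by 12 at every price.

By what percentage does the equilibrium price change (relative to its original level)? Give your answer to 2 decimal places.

Before the shock: 176 - 6P = 2P - 32 ⇒ 208 = 8P ⇒ P = 26, Q = 20.
The shock moves the curves to Qd = 176 - 6P and Qs = 2P - 20.
Equate the new curves: 176 - 6P = 2P - 20, giving 196 = 8P, P = 24.5, Q = 29.
%ΔP = (24.5 − 26) / 26 × 100 = -5.77%.

-5.77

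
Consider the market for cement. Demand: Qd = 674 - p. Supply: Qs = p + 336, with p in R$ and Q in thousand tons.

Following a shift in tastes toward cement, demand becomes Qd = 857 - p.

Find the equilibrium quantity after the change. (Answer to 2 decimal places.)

Original equilibrium: 674 - p = p + 336 gives 338 = 2p, so p = 169 and Q = 505.
The shock moves the curves to Qd = 857 - p and Qs = p + 336.
New equilibrium: 857 - p = p + 336 ⇒ 521 = 2p ⇒ p = 260.5, Q = 596.5.

596.50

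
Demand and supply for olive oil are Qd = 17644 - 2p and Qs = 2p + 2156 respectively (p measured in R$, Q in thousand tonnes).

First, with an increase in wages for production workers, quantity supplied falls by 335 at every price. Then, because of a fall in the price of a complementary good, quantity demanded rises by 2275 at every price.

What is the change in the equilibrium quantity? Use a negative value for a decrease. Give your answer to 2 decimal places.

Solve the original market: 17644 - 2p = 2p + 2156, hence p = 3872 and Q = 9900.
With the change applied: demand Qd = 19919 - 2p, supply Qs = 2p + 1821.
Clearing the new market: 19919 - 2p = 2p + 1821, so p = 4524.5 and Q = 10870.
ΔQ = 10870 − 9900 = +970.00.

+970.00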